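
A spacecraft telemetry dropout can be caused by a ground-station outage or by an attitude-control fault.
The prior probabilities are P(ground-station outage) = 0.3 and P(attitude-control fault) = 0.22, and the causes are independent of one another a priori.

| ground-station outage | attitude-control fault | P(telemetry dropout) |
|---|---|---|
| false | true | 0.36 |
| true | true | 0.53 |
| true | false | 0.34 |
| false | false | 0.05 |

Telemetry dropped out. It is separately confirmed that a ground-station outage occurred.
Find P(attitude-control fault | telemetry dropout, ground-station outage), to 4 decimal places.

Enumerate both values of attitude-control fault and weight by the priors:
  P(telemetry dropout | ground-station outage) = 0.34*0.78 + 0.53*0.22
        = 0.265200 + 0.116600 = 0.381800
The terms with attitude-control fault present sum to 0.116600, so
  P(attitude-control fault | telemetry dropout, ground-station outage) = 0.116600 / 0.381800 ≈ 0.3054

P(attitude-control fault | telemetry dropout, ground-station outage) ≈ 0.3054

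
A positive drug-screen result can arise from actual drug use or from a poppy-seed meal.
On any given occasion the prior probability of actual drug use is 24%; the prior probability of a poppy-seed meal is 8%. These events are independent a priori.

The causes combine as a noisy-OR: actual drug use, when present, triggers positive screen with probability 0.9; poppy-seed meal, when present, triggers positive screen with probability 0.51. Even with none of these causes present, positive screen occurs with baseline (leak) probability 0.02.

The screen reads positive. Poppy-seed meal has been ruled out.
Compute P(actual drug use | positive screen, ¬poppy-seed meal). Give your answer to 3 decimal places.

P(actual drug use | positive screen, ¬poppy-seed meal) ≈ 0.934

Under noisy-OR, P(positive screen | causes) = 1 − (1−0.02)·∏(1−qᵢ) over the active causes.
P(positive screen | ¬poppy-seed meal) = 0.02*0.76 + 0.902*0.24 = 0.015200 + 0.216480 = 0.231680
Of this, 0.216480 comes from 0.902*0.24 (the actual drug use=true cases).
Hence the posterior is 0.216480/0.231680 ≈ 0.934.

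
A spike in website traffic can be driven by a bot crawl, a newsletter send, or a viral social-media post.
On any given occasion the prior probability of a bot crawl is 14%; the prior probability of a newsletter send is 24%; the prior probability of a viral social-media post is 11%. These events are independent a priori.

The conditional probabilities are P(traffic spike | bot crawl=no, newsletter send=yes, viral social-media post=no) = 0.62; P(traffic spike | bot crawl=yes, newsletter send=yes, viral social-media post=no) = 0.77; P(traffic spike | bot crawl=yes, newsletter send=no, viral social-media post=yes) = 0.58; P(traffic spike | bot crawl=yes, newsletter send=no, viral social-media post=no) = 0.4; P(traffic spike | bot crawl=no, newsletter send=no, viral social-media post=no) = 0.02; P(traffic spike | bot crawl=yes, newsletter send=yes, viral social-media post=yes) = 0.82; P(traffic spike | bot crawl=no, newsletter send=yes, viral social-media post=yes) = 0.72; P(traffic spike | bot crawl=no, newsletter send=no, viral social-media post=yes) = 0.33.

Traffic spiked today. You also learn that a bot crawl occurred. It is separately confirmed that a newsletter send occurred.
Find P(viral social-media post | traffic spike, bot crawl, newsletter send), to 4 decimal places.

Weight on viral social-media post=true, given the evidence: 0.82×0.11 = 0.090200
Normalizer over all consistent configurations: 0.77×0.89 + 0.82×0.11 = 0.775500
P(viral social-media post | traffic spike, bot crawl, newsletter send) = 0.090200/0.775500 ≈ 0.1163

P(viral social-media post | traffic spike, bot crawl, newsletter send) ≈ 0.1163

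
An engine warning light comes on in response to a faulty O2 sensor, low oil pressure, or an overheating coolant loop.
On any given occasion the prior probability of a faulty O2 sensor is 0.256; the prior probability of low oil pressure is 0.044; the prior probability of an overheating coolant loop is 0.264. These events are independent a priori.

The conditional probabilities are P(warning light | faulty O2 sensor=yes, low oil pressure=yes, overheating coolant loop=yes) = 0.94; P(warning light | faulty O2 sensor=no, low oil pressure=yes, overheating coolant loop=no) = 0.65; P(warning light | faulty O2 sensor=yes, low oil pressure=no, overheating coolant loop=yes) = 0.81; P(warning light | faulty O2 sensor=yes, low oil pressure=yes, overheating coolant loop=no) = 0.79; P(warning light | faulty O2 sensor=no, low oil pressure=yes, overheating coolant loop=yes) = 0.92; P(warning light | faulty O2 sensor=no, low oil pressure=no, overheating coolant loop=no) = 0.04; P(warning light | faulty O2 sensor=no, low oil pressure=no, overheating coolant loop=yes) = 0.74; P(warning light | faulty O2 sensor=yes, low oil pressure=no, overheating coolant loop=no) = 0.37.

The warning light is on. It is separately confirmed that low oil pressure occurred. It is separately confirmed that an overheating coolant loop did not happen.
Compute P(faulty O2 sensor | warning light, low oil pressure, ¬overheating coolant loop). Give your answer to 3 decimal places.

P(faulty O2 sensor | warning light, low oil pressure, ¬overheating coolant loop) ≈ 0.295

P(warning light | low oil pressure, ¬overheating coolant loop) = 0.65×0.744 + 0.79×0.256 = 0.483600 + 0.202240 = 0.685840
The faulty O2 sensor-present share is 0.79×0.256 = 0.202240.
P(faulty O2 sensor | warning light, low oil pressure, ¬overheating coolant loop) = 0.202240 / 0.685840 ≈ 0.295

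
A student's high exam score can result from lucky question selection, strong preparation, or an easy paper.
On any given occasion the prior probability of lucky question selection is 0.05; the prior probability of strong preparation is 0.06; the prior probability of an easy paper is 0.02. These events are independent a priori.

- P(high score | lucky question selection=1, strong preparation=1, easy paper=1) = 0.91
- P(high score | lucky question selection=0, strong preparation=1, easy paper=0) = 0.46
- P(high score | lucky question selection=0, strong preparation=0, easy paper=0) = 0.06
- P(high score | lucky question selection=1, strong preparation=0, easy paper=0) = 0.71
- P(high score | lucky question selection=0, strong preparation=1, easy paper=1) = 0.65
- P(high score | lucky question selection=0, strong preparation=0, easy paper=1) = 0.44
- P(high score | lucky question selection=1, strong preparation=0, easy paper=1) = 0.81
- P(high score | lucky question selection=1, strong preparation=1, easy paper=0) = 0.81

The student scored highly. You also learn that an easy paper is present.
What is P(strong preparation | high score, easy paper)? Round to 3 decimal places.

P(strong preparation | high score, easy paper) ≈ 0.084

By total probability over the 4 (lucky question selection, strong preparation) configurations:
  P(high score | easy paper) = 0.44×0.95×0.94 + 0.65×0.95×0.06 + 0.81×0.05×0.94 + 0.91×0.05×0.06
        = 0.392920 + 0.037050 + 0.038070 + 0.002730 = 0.470770
The terms with strong preparation present sum to 0.039780, so
  P(strong preparation | high score, easy paper) = 0.039780 / 0.470770 ≈ 0.084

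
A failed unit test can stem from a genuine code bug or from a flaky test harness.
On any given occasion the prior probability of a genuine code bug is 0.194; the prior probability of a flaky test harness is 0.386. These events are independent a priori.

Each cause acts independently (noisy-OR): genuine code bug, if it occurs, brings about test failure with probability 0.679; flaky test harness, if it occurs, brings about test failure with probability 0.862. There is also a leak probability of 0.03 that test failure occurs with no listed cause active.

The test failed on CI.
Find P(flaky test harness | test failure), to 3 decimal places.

P(flaky test harness | test failure) ≈ 0.779

Under noisy-OR, P(test failure | causes) = 1 − (1−0.03)·∏(1−qᵢ) over the active causes.
By total probability over the 4 (genuine code bug, flaky test harness) configurations:
  P(test failure) = 0.03·0.806·0.614 + 0.86614·0.806·0.386 + 0.68863·0.194·0.614 + 0.957031·0.194·0.386
        = 0.014847 + 0.269470 + 0.082027 + 0.071666 = 0.438010
The terms with flaky test harness present sum to 0.341136, so
  P(flaky test harness | test failure) = 0.341136 / 0.438010 ≈ 0.779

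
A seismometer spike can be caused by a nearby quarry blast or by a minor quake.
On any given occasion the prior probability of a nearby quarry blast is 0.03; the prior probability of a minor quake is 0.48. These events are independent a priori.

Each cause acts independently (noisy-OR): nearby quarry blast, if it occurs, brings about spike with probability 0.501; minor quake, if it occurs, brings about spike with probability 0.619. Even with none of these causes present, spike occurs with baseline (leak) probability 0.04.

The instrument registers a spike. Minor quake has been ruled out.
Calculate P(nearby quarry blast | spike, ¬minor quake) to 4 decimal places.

Under noisy-OR, P(spike | causes) = 1 − (1−0.04)·∏(1−qᵢ) over the active causes.
Enumerate both values of nearby quarry blast and weight by the priors:
  P(spike | ¬minor quake) = 0.04×0.97 + 0.52096×0.03
        = 0.038800 + 0.015629 = 0.054429
Configurations with nearby quarry blast contribute 0.015629, so
  P(nearby quarry blast | spike, ¬minor quake) = 0.015629 / 0.054429 ≈ 0.2871

P(nearby quarry blast | spike, ¬minor quake) ≈ 0.2871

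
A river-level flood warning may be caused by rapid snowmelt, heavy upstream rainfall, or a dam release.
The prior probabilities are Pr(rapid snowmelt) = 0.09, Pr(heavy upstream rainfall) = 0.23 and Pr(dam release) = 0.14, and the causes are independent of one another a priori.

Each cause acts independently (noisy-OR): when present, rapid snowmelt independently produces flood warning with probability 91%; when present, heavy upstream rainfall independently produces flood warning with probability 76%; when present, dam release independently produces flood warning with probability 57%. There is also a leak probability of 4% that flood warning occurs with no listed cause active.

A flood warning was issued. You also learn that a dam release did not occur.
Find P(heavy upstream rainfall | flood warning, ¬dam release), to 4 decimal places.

Under noisy-OR, P(flood warning | causes) = 1 − (1−0.04)·∏(1−qᵢ) over the active causes.
Sum P(flood warning|·) weighted by the priors over the 4 (rapid snowmelt, heavy upstream rainfall) configurations:
  P(flood warning | ¬dam release) = 0.04*0.91*0.77 + 0.7696*0.91*0.23 + 0.9136*0.09*0.77 + 0.979264*0.09*0.23
        = 0.028028 + 0.161077 + 0.063312 + 0.020271 = 0.272688
Configurations with heavy upstream rainfall contribute 0.181348, so
  P(heavy upstream rainfall | flood warning, ¬dam release) = 0.181348 / 0.272688 ≈ 0.6650

P(heavy upstream rainfall | flood warning, ¬dam release) ≈ 0.6650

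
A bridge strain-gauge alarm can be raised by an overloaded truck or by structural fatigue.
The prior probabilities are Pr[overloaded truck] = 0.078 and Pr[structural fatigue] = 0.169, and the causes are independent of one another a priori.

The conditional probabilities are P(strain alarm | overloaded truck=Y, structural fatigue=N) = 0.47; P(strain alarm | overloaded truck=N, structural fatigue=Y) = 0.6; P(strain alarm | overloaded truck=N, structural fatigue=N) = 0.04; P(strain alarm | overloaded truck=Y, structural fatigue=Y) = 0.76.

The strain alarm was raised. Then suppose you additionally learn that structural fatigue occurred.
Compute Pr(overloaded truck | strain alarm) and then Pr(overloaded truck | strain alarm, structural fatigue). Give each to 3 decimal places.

P(strain alarm) = 0.04·0.922·0.831 + 0.6·0.922·0.169 + 0.47·0.078·0.831 + 0.76·0.078·0.169 = 0.030647 + 0.093491 + 0.030464 + 0.010018 = 0.164620
The overloaded truck-present share is 0.030464 + 0.010018 = 0.040482.
So P(overloaded truck | strain alarm) = 0.040482/0.164620 ≈ 0.246.

Now condition on the additional information:
P(strain alarm | structural fatigue) = 0.6×0.922 + 0.76×0.078 = 0.553200 + 0.059280 = 0.612480
The overloaded truck-present share is 0.76×0.078 = 0.059280.
Hence the posterior is 0.059280/0.612480 ≈ 0.097.
The drop from 0.246 to 0.097 is the explaining-away (discounting) effect.

Pr(overloaded truck | strain alarm) ≈ 0.246; Pr(overloaded truck | strain alarm, structural fatigue) ≈ 0.097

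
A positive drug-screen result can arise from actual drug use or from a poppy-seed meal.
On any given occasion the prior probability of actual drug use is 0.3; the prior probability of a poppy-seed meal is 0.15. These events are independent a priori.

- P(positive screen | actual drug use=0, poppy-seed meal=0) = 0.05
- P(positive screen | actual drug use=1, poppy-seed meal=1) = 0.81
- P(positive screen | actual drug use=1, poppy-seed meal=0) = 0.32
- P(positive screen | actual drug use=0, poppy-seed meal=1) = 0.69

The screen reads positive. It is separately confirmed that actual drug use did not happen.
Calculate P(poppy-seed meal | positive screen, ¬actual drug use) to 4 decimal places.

P(poppy-seed meal | positive screen, ¬actual drug use) ≈ 0.7089

Numerator (weight on configurations with poppy-seed meal): 0.69·0.15 = 0.103500
The normalizing constant is 0.05·0.85 + 0.69·0.15 = 0.146000
Posterior = 0.103500 / 0.146000 ≈ 0.7089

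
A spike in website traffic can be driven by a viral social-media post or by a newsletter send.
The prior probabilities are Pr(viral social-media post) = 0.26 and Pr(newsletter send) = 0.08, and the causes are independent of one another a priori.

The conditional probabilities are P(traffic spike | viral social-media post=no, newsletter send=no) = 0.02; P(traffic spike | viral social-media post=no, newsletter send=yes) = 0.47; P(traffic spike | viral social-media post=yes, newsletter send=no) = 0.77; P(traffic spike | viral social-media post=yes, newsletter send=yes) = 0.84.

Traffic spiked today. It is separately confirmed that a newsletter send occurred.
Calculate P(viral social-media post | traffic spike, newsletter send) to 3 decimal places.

P(traffic spike | newsletter send) = 0.47*0.74 + 0.84*0.26 = 0.347800 + 0.218400 = 0.566200
Restricting to configurations with viral social-media post present: 0.84*0.26 = 0.218400.
So P(viral social-media post | traffic spike, newsletter send) = 0.218400/0.566200 ≈ 0.386.

P(viral social-media post | traffic spike, newsletter send) ≈ 0.386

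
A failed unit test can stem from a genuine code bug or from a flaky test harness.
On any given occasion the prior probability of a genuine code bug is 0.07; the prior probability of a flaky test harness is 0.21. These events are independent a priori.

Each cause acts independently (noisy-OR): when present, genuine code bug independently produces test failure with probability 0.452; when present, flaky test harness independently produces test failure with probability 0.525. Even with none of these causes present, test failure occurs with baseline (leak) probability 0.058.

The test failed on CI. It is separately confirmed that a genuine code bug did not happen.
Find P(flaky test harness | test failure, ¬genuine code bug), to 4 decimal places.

Under noisy-OR, P(test failure | causes) = 1 − (1−0.058)·∏(1−qᵢ) over the active causes.
P(test failure | ¬genuine code bug) = 0.058*0.79 + 0.55255*0.21 = 0.045820 + 0.116035 = 0.161855
Restricting to configurations with flaky test harness present: 0.55255*0.21 = 0.116035.
Hence the posterior is 0.116035/0.161855 ≈ 0.7169.

P(flaky test harness | test failure, ¬genuine code bug) ≈ 0.7169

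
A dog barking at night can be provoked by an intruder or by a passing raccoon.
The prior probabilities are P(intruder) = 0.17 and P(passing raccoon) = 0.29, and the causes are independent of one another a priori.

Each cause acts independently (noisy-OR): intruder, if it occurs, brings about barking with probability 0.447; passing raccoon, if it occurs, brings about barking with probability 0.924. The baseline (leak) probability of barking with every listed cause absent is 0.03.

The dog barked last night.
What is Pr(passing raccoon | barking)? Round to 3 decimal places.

Under noisy-OR, P(barking | causes) = 1 − (1−0.03)·∏(1−qᵢ) over the active causes.
P(barking) = 0.03×0.83×0.71 + 0.92628×0.83×0.29 + 0.46359×0.17×0.71 + 0.959233×0.17×0.29 = 0.017679 + 0.222956 + 0.055955 + 0.047290 = 0.343880
Of this, 0.270246 comes from 0.222956 + 0.047290 (the passing raccoon=true cases).
So P(passing raccoon | barking) = 0.270246/0.343880 ≈ 0.786.

Pr(passing raccoon | barking) ≈ 0.786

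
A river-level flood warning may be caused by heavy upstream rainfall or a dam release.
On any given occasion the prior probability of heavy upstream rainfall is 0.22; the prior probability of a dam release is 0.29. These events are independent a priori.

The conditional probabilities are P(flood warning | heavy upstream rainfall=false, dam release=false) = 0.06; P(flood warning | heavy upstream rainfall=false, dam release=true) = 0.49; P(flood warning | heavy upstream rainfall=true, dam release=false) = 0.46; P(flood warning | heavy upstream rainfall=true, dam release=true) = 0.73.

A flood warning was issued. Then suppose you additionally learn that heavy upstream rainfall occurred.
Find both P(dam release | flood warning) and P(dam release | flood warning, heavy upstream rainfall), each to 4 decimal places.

Weight on dam release=true, given the evidence: 0.110838 + 0.046574 = 0.157412
Denominator P(flood warning): 0.06·0.78·0.71 + 0.49·0.78·0.29 + 0.46·0.22·0.71 + 0.73·0.22·0.29 = 0.262492
Posterior = 0.157412 / 0.262492 ≈ 0.5997

With the extra evidence:
Sum P(flood warning|·) weighted by the priors over both values of dam release:
  P(flood warning | heavy upstream rainfall) = 0.46×0.71 + 0.73×0.29
        = 0.326600 + 0.211700 = 0.538300
Configurations with dam release contribute 0.211700, so
  P(dam release | flood warning, heavy upstream rainfall) = 0.211700 / 0.538300 ≈ 0.3933

P(dam release | flood warning) ≈ 0.5997; P(dam release | flood warning, heavy upstream rainfall) ≈ 0.3933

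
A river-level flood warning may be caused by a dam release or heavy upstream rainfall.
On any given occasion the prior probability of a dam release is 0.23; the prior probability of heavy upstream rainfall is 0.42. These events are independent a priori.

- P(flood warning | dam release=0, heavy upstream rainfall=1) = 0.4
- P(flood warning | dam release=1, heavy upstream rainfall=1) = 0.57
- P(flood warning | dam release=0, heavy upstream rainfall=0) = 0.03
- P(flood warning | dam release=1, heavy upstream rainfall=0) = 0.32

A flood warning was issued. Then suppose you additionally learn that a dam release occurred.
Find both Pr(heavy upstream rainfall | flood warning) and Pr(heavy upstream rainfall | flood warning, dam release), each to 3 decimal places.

Pr(heavy upstream rainfall | flood warning) ≈ 0.767; Pr(heavy upstream rainfall | flood warning, dam release) ≈ 0.563

By total probability over the 4 (dam release, heavy upstream rainfall) configurations:
  P(flood warning) = 0.03·0.77·0.58 + 0.4·0.77·0.42 + 0.32·0.23·0.58 + 0.57·0.23·0.42
        = 0.013398 + 0.129360 + 0.042688 + 0.055062 = 0.240508
Keeping only the heavy upstream rainfall-present terms gives 0.184422, so
  P(heavy upstream rainfall | flood warning) = 0.184422 / 0.240508 ≈ 0.767

With the extra evidence:
P(flood warning | dam release) = 0.32·0.58 + 0.57·0.42 = 0.185600 + 0.239400 = 0.425000
Of this, 0.239400 comes from 0.57·0.42 (the heavy upstream rainfall=true cases).
Hence the posterior is 0.239400/0.425000 ≈ 0.563.
This is intercausal reasoning (explaining away): once dam release accounts for the flood warning, heavy upstream rainfall becomes less likely.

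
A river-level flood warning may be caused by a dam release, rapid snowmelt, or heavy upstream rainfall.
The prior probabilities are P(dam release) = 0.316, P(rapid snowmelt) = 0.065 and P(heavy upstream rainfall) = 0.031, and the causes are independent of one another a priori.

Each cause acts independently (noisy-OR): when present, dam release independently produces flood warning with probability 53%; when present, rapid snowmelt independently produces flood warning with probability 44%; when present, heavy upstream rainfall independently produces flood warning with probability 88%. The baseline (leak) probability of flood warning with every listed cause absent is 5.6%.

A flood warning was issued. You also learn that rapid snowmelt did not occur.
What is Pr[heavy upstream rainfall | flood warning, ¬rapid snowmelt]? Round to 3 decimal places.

Pr[heavy upstream rainfall | flood warning, ¬rapid snowmelt] ≈ 0.119

Under noisy-OR, P(flood warning | causes) = 1 − (1−0.056)·∏(1−qᵢ) over the active causes.
P(flood warning | ¬rapid snowmelt) = 0.056*0.684*0.969 + 0.88672*0.684*0.031 + 0.55632*0.316*0.969 + 0.946758*0.316*0.031 = 0.037117 + 0.018802 + 0.170347 + 0.009274 = 0.235540
Restricting to configurations with heavy upstream rainfall present: 0.018802 + 0.009274 = 0.028076.
Hence the posterior is 0.028076/0.235540 ≈ 0.119.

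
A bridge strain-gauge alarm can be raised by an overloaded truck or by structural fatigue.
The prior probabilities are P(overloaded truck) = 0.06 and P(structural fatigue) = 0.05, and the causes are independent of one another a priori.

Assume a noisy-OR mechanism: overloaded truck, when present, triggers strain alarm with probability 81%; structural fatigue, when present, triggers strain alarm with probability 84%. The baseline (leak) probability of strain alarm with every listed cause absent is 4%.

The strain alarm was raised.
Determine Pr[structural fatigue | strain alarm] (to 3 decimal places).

Pr[structural fatigue | strain alarm] ≈ 0.342

Under noisy-OR, P(strain alarm | causes) = 1 − (1−0.04)·∏(1−qᵢ) over the active causes.
Enumerate the 4 (overloaded truck, structural fatigue) configurations and weight by the priors:
  P(strain alarm) = 0.04*0.94*0.95 + 0.8464*0.94*0.05 + 0.8176*0.06*0.95 + 0.970816*0.06*0.05
        = 0.035720 + 0.039781 + 0.046603 + 0.002912 = 0.125016
The terms with structural fatigue present sum to 0.042693, so
  P(structural fatigue | strain alarm) = 0.042693 / 0.125016 ≈ 0.342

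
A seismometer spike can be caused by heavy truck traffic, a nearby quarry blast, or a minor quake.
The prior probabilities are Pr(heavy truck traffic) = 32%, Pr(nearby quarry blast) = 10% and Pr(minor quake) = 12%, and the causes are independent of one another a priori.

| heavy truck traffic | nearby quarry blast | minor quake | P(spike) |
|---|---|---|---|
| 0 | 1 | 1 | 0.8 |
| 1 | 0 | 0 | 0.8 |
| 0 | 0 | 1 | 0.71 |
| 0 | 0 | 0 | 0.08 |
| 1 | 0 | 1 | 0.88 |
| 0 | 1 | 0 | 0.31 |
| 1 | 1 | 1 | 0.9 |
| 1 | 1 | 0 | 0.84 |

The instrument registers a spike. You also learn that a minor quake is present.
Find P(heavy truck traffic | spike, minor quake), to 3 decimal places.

For the numerator, keep only heavy truck traffic=true terms: 0.253440 + 0.028800 = 0.282240
Denominator P(spike | minor quake): 0.71·0.68·0.9 + 0.8·0.68·0.1 + 0.88·0.32·0.9 + 0.9·0.32·0.1 = 0.771160
P(heavy truck traffic | spike, minor quake) = 0.282240/0.771160 ≈ 0.366

P(heavy truck traffic | spike, minor quake) ≈ 0.366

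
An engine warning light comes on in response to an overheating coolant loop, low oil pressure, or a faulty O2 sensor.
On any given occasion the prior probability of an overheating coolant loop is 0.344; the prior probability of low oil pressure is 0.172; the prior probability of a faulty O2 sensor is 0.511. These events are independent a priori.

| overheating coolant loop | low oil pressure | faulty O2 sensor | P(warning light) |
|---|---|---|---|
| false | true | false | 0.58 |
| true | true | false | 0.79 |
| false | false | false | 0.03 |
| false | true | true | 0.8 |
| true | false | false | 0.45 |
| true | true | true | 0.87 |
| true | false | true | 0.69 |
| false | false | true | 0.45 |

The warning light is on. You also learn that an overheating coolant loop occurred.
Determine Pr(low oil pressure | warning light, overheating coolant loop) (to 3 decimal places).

Pr(low oil pressure | warning light, overheating coolant loop) ≈ 0.232

P(warning light | overheating coolant loop) = 0.45·0.828·0.489 + 0.69·0.828·0.511 + 0.79·0.172·0.489 + 0.87·0.172·0.511 = 0.182201 + 0.291945 + 0.066445 + 0.076466 = 0.617057
The low oil pressure-present share is 0.066445 + 0.076466 = 0.142911.
So P(low oil pressure | warning light, overheating coolant loop) = 0.142911/0.617057 ≈ 0.232.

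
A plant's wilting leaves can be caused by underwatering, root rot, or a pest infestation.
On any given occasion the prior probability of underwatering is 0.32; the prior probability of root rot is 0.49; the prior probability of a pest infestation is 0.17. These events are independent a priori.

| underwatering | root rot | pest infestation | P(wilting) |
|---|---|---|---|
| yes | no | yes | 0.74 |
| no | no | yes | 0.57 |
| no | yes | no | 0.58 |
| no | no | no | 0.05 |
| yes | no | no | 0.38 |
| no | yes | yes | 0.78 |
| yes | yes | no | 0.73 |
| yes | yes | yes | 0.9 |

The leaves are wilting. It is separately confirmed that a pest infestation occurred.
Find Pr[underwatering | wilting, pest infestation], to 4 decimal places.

Sum P(wilting|·) weighted by the priors over the 4 (underwatering, root rot) configurations:
  P(wilting | pest infestation) = 0.57·0.68·0.51 + 0.78·0.68·0.49 + 0.74·0.32·0.51 + 0.9·0.32·0.49
        = 0.197676 + 0.259896 + 0.120768 + 0.141120 = 0.719460
Configurations with underwatering contribute 0.261888, so
  P(underwatering | wilting, pest infestation) = 0.261888 / 0.719460 ≈ 0.3640

Pr[underwatering | wilting, pest infestation] ≈ 0.3640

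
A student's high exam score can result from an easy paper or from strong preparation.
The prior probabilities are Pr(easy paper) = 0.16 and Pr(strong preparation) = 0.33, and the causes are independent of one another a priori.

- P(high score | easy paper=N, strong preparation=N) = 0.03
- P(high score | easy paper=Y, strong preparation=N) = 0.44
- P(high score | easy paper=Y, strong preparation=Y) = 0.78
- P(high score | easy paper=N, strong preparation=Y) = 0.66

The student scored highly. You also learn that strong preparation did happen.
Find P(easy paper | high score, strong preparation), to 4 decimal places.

Enumerate both values of easy paper and weight by the priors:
  P(high score | strong preparation) = 0.66×0.84 + 0.78×0.16
        = 0.554400 + 0.124800 = 0.679200
Keeping only the easy paper-present terms gives 0.124800, so
  P(easy paper | high score, strong preparation) = 0.124800 / 0.679200 ≈ 0.1837

P(easy paper | high score, strong preparation) ≈ 0.1837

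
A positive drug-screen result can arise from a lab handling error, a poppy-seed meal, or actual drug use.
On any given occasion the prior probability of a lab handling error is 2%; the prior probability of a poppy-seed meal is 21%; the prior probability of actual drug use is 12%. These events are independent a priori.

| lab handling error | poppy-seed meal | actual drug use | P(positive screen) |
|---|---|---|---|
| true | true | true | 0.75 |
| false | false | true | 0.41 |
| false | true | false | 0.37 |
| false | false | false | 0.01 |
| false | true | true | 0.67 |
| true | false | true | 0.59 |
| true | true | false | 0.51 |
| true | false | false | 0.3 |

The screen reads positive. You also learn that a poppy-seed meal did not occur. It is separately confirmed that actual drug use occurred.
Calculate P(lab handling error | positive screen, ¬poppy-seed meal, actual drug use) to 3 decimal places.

Numerator (weight on configurations with lab handling error): 0.59×0.02 = 0.011800
Denominator P(positive screen | ¬poppy-seed meal, actual drug use): 0.41×0.98 + 0.59×0.02 = 0.413600
Posterior = 0.011800 / 0.413600 ≈ 0.029

P(lab handling error | positive screen, ¬poppy-seed meal, actual drug use) ≈ 0.029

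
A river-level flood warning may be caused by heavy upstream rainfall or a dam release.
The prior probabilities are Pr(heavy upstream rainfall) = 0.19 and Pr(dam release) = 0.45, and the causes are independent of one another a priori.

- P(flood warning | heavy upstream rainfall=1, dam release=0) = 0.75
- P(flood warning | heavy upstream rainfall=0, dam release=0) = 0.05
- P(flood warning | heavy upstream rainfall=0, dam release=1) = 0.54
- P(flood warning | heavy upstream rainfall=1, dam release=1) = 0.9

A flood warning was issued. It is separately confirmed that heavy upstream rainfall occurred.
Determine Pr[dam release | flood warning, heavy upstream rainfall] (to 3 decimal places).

P(flood warning | heavy upstream rainfall) = 0.75*0.55 + 0.9*0.45 = 0.412500 + 0.405000 = 0.817500
Restricting to configurations with dam release present: 0.9*0.45 = 0.405000.
P(dam release | flood warning, heavy upstream rainfall) = 0.405000 / 0.817500 ≈ 0.495

Pr[dam release | flood warning, heavy upstream rainfall] ≈ 0.495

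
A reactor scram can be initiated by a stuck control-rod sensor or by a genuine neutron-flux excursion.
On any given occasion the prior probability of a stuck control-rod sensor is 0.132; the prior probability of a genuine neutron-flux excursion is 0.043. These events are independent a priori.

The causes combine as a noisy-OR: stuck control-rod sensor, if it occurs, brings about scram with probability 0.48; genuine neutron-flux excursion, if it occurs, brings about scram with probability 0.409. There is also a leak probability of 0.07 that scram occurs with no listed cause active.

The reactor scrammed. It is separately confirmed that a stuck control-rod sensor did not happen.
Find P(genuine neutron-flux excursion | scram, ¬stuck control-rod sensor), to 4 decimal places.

P(genuine neutron-flux excursion | scram, ¬stuck control-rod sensor) ≈ 0.2243

Under noisy-OR, P(scram | causes) = 1 − (1−0.07)·∏(1−qᵢ) over the active causes.
Numerator (weight on configurations with genuine neutron-flux excursion): 0.45037·0.043 = 0.019366
The normalizing constant is 0.07·0.957 + 0.45037·0.043 = 0.086356
P(genuine neutron-flux excursion | scram, ¬stuck control-rod sensor) = 0.019366/0.086356 ≈ 0.2243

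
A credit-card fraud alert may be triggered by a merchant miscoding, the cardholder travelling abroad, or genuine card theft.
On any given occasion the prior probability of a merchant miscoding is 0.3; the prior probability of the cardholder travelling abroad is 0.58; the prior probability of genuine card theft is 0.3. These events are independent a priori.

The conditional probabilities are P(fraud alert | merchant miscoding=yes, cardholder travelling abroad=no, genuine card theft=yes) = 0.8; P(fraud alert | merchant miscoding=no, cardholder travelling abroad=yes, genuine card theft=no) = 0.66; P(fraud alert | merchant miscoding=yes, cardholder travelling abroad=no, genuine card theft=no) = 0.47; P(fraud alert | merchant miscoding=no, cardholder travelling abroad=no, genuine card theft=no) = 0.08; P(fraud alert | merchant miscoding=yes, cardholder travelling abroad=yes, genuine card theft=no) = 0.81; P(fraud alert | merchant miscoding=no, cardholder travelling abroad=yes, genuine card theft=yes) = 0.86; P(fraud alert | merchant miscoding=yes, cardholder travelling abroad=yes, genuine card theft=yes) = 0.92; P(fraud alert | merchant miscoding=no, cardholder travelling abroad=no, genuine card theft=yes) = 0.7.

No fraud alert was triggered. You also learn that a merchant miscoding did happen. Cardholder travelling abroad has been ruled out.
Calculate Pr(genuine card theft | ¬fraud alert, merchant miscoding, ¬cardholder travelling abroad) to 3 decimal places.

Pr(genuine card theft | ¬fraud alert, merchant miscoding, ¬cardholder travelling abroad) ≈ 0.139

For the numerator, keep only genuine card theft=true terms: 0.2*0.3 = 0.060000
The normalizing constant is 0.53*0.7 + 0.2*0.3 = 0.431000
Posterior = 0.060000 / 0.431000 ≈ 0.139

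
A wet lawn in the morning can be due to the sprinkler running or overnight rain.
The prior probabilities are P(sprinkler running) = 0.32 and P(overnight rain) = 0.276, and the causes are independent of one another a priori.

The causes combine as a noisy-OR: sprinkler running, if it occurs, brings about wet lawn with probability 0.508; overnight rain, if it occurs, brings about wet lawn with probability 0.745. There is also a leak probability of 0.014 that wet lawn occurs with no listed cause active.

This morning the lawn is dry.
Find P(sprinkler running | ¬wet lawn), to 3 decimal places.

P(sprinkler running | ¬wet lawn) ≈ 0.188

Under noisy-OR, P(wet lawn | causes) = 1 − (1−0.014)·∏(1−qᵢ) over the active causes.
Numerator (weight on configurations with sprinkler running): 0.112391 + 0.010926 = 0.123317
Denominator P(¬wet lawn): 0.986×0.68×0.724 + 0.25143×0.68×0.276 + 0.485112×0.32×0.724 + 0.123704×0.32×0.276 = 0.655933
Posterior = 0.123317 / 0.655933 ≈ 0.188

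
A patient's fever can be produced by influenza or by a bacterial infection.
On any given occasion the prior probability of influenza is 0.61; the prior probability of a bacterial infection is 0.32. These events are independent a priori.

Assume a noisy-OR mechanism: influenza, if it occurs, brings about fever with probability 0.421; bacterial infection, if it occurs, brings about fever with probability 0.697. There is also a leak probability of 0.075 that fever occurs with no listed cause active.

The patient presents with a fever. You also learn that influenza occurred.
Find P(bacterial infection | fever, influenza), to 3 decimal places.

Under noisy-OR, P(fever | causes) = 1 − (1−0.075)·∏(1−qᵢ) over the active causes.
P(fever | influenza) = 0.464425×0.68 + 0.837721×0.32 = 0.315809 + 0.268071 = 0.583880
The bacterial infection-present share is 0.837721×0.32 = 0.268071.
Hence the posterior is 0.268071/0.583880 ≈ 0.459.

P(bacterial infection | fever, influenza) ≈ 0.459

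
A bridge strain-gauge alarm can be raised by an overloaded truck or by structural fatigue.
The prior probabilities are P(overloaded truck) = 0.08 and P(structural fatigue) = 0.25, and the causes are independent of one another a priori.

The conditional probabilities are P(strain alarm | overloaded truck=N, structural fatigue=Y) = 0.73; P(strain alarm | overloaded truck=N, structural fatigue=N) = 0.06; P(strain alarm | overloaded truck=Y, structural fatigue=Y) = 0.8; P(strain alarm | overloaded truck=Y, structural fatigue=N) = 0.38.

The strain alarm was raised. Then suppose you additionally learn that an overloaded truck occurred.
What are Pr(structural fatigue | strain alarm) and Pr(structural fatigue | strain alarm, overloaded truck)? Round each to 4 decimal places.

P(strain alarm) = 0.06*0.92*0.75 + 0.73*0.92*0.25 + 0.38*0.08*0.75 + 0.8*0.08*0.25 = 0.041400 + 0.167900 + 0.022800 + 0.016000 = 0.248100
The structural fatigue-present share is 0.167900 + 0.016000 = 0.183900.
Hence the posterior is 0.183900/0.248100 ≈ 0.7412.

With the extra evidence:
For the numerator, keep only structural fatigue=true terms: 0.8·0.25 = 0.200000
The normalizing constant is 0.38·0.75 + 0.8·0.25 = 0.485000
Posterior = 0.200000 / 0.485000 ≈ 0.4124
— overloaded truck explains away the evidence for structural fatigue.

Pr(structural fatigue | strain alarm) ≈ 0.7412; Pr(structural fatigue | strain alarm, overloaded truck) ≈ 0.4124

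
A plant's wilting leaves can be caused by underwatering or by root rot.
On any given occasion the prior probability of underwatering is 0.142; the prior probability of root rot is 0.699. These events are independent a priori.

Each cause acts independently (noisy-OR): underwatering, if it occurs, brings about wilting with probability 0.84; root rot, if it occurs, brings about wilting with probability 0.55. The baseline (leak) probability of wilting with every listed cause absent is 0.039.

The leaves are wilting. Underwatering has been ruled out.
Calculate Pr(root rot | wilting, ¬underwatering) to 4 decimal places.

Pr(root rot | wilting, ¬underwatering) ≈ 0.9713

Under noisy-OR, P(wilting | causes) = 1 − (1−0.039)·∏(1−qᵢ) over the active causes.
Weight on root rot=true, given the evidence: 0.56755*0.699 = 0.396717
Denominator P(wilting | ¬underwatering): 0.039*0.301 + 0.56755*0.699 = 0.408456
P(root rot | wilting, ¬underwatering) = 0.396717/0.408456 ≈ 0.9713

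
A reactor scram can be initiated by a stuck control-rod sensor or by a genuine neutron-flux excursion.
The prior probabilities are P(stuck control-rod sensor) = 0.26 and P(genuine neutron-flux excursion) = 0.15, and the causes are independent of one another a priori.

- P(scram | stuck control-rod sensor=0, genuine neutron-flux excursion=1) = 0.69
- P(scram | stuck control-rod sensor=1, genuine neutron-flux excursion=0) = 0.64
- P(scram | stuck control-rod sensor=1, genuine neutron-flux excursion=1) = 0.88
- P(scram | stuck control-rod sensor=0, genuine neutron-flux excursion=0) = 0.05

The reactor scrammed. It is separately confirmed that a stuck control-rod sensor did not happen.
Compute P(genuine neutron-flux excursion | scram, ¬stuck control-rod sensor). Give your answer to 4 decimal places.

Numerator (weight on configurations with genuine neutron-flux excursion): 0.69·0.15 = 0.103500
Normalizer over all consistent configurations: 0.05·0.85 + 0.69·0.15 = 0.146000
P(genuine neutron-flux excursion | scram, ¬stuck control-rod sensor) = 0.103500/0.146000 ≈ 0.7089

P(genuine neutron-flux excursion | scram, ¬stuck control-rod sensor) ≈ 0.7089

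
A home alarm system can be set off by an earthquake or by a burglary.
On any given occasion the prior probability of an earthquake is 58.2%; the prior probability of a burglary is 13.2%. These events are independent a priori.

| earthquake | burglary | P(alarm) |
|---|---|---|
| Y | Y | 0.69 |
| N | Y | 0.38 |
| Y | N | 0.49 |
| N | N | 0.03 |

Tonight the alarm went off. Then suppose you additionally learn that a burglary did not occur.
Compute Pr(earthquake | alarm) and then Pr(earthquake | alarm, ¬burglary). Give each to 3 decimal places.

Pr(earthquake | alarm) ≈ 0.904; Pr(earthquake | alarm, ¬burglary) ≈ 0.958

Enumerate the 4 (earthquake, burglary) configurations and weight by the priors:
  P(alarm) = 0.03×0.418×0.868 + 0.38×0.418×0.132 + 0.49×0.582×0.868 + 0.69×0.582×0.132
        = 0.010885 + 0.020967 + 0.247536 + 0.053009 = 0.332397
Keeping only the earthquake-present terms gives 0.300545, so
  P(earthquake | alarm) = 0.300545 / 0.332397 ≈ 0.904

With the extra evidence:
P(alarm | ¬burglary) = 0.03*0.418 + 0.49*0.582 = 0.012540 + 0.285180 = 0.297720
The earthquake-present share is 0.49*0.582 = 0.285180.
So P(earthquake | alarm, ¬burglary) = 0.285180/0.297720 ≈ 0.958.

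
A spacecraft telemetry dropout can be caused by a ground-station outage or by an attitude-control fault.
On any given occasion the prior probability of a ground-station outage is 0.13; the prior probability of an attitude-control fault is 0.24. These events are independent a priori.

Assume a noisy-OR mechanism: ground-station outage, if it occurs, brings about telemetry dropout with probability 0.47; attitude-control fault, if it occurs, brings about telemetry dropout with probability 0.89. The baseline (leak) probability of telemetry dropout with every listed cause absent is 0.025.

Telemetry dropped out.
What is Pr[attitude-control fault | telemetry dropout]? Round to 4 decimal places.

Under noisy-OR, P(telemetry dropout | causes) = 1 − (1−0.025)·∏(1−qᵢ) over the active causes.
P(telemetry dropout) = 0.025×0.87×0.76 + 0.89275×0.87×0.24 + 0.48325×0.13×0.76 + 0.943157×0.13×0.24 = 0.016530 + 0.186406 + 0.047745 + 0.029426 = 0.280107
The attitude-control fault-present share is 0.186406 + 0.029426 = 0.215832.
P(attitude-control fault | telemetry dropout) = 0.215832 / 0.280107 ≈ 0.7705

Pr[attitude-control fault | telemetry dropout] ≈ 0.7705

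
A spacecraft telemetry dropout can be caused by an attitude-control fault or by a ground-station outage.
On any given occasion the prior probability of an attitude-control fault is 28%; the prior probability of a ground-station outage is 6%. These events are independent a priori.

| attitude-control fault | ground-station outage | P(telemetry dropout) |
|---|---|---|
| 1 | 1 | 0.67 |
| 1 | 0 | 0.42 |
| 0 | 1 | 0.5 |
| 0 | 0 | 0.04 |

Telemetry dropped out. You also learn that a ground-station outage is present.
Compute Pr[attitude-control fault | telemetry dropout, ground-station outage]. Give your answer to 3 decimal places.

P(telemetry dropout | ground-station outage) = 0.5*0.72 + 0.67*0.28 = 0.360000 + 0.187600 = 0.547600
The attitude-control fault-present share is 0.67*0.28 = 0.187600.
Hence the posterior is 0.187600/0.547600 ≈ 0.343.

Pr[attitude-control fault | telemetry dropout, ground-station outage] ≈ 0.343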